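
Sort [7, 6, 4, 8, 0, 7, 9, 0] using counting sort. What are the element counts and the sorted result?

Count array: [2, 0, 0, 0, 1, 0, 1, 2, 1, 1]
(count[i] = number of elements equal to i)
Cumulative count: [2, 2, 2, 2, 3, 3, 4, 6, 7, 8]
Sorted: [0, 0, 4, 6, 7, 7, 8, 9]


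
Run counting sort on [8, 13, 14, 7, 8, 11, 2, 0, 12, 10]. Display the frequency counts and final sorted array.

Count array: [1, 0, 1, 0, 0, 0, 0, 1, 2, 0, 1, 1, 1, 1, 1]
(count[i] = number of elements equal to i)
Cumulative count: [1, 1, 2, 2, 2, 2, 2, 3, 5, 5, 6, 7, 8, 9, 10]
Sorted: [0, 2, 7, 8, 8, 10, 11, 12, 13, 14]


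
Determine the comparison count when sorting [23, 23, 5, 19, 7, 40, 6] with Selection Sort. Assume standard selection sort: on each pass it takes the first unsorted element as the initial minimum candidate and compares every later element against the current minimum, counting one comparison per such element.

Pass 1: scan indices 1..6 for the minimum = 6 comparison(s); min is 5, place at index 0 -> [5, 23, 23, 19, 7, 40, 6]
Pass 2: scan indices 2..6 for the minimum = 5 comparison(s); min is 6, place at index 1 -> [5, 6, 23, 19, 7, 40, 23]
Pass 3: scan indices 3..6 for the minimum = 4 comparison(s); min is 7, place at index 2 -> [5, 6, 7, 19, 23, 40, 23]
Pass 4: scan indices 4..6 for the minimum = 3 comparison(s); min is 19, place at index 3 -> [5, 6, 7, 19, 23, 40, 23]
Pass 5: scan indices 5..6 for the minimum = 2 comparison(s); min is 23, place at index 4 -> [5, 6, 7, 19, 23, 40, 23]
Pass 6: scan indices 6..6 for the minimum = 1 comparison(s); min is 23, place at index 5 -> [5, 6, 7, 19, 23, 23, 40]
Selection sort always scans the whole unsorted suffix, so the count is (n-1) + (n-2) + ... + 1 = n(n-1)/2 = 7*6/2 = 21 regardless of the input order.
Total comparisons: 6 + 5 + 4 + 3 + 2 + 1 = 21


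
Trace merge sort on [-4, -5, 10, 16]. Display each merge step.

Divide and conquer:
  Merge [-4] + [-5] -> [-5, -4]
  Merge [10] + [16] -> [10, 16]
  Merge [-5, -4] + [10, 16] -> [-5, -4, 10, 16]


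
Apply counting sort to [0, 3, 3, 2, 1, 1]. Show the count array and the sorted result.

Count array: [1, 2, 1, 2]
(count[i] = number of elements equal to i)
Cumulative count: [1, 3, 4, 6]
Sorted: [0, 1, 1, 2, 3, 3]


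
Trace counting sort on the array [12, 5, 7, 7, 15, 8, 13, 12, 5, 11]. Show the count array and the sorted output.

Count array: [0, 0, 0, 0, 0, 2, 0, 2, 1, 0, 0, 1, 2, 1, 0, 1]
(count[i] = number of elements equal to i)
Cumulative count: [0, 0, 0, 0, 0, 2, 2, 4, 5, 5, 5, 6, 8, 9, 9, 10]
Sorted: [5, 5, 7, 7, 8, 11, 12, 12, 13, 15]


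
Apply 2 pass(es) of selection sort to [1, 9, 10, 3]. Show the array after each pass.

Pass 1: Select minimum 1 at index 0, swap -> [1, 9, 10, 3]
Pass 2: Select minimum 3 at index 3, swap -> [1, 3, 10, 9]


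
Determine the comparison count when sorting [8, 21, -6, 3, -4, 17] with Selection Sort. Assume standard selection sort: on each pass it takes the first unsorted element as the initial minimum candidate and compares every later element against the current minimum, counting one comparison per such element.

Pass 1: scan indices 1..5 for the minimum = 5 comparison(s); min is -6, place at index 0 -> [-6, 21, 8, 3, -4, 17]
Pass 2: scan indices 2..5 for the minimum = 4 comparison(s); min is -4, place at index 1 -> [-6, -4, 8, 3, 21, 17]
Pass 3: scan indices 3..5 for the minimum = 3 comparison(s); min is 3, place at index 2 -> [-6, -4, 3, 8, 21, 17]
Pass 4: scan indices 4..5 for the minimum = 2 comparison(s); min is 8, place at index 3 -> [-6, -4, 3, 8, 21, 17]
Pass 5: scan indices 5..5 for the minimum = 1 comparison(s); min is 17, place at index 4 -> [-6, -4, 3, 8, 17, 21]
Selection sort always scans the whole unsorted suffix, so the count is (n-1) + (n-2) + ... + 1 = n(n-1)/2 = 6*5/2 = 15 regardless of the input order.
Total comparisons: 5 + 4 + 3 + 2 + 1 = 15


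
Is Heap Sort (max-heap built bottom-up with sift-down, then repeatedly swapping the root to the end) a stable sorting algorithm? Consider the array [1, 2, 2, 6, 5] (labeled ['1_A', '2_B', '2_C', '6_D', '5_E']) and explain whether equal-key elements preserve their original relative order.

Trace Heap Sort on the labeled array (the key is the number; the letter only tracks identity):
  Build max-heap: [6_D, 5_E, 2_C, 2_B, 1_A]
  Swap root 6_D to index 4, re-heapify first 4 -> [5_E, 2_B, 2_C, 1_A, 6_D]
  Swap root 5_E to index 3, re-heapify first 3 -> [2_B, 1_A, 2_C, 5_E, 6_D]
  Swap root 2_B to index 2, re-heapify first 2 -> [2_C, 1_A, 2_B, 5_E, 6_D]
  Swap root 2_C to index 1, re-heapify first 1 -> [1_A, 2_C, 2_B, 5_E, 6_D]
Final order: [1_A, 2_C, 2_B, 5_E, 6_D]
Equal keys:
  value 2: originally 2_B, 2_C; after sorting 2_C, 2_B -> order changed
Equal keys were reordered, so Heap Sort is not stable: heap construction and root-to-end swaps move elements without regard to the original order of equal keys. (One such input is enough; an unstable sort may happen to preserve order on other inputs, but it gives no guarantee.)
Answer: Not stable


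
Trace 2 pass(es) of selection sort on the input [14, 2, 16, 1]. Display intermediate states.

Pass 1: Select minimum 1 at index 3, swap -> [1, 2, 16, 14]
Pass 2: Select minimum 2 at index 1, swap -> [1, 2, 16, 14]


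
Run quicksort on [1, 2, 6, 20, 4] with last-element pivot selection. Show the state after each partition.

Partition 1: pivot=4 at index 2 -> [1, 2, 4, 20, 6]
Partition 2: pivot=2 at index 1 -> [1, 2, 4, 20, 6]
Partition 3: pivot=6 at index 3 -> [1, 2, 4, 6, 20]


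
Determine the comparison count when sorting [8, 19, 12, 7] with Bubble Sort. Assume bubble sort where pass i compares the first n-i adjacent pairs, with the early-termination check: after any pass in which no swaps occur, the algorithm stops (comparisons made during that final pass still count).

Pass 1: compare adjacent pairs (0,1)..(2,3) = 3 comparison(s), 2 swap(s) -> [8, 12, 7, 19]
Pass 2: compare adjacent pairs (0,1)..(1,2) = 2 comparison(s), 1 swap(s) -> [8, 7, 12, 19]
Pass 3: compare adjacent pairs (0,1)..(0,1) = 1 comparison(s), 1 swap(s) -> [7, 8, 12, 19]
Every pass made at least one swap, so all n-1 passes run.
Total comparisons: 3 + 2 + 1 = 6


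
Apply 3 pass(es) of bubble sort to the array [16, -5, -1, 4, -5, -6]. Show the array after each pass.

After pass 1: [-5, -1, 4, -5, -6, 16] (5 swaps)
After pass 2: [-5, -1, -5, -6, 4, 16] (2 swaps)
After pass 3: [-5, -5, -6, -1, 4, 16] (2 swaps)
Total swaps: 9


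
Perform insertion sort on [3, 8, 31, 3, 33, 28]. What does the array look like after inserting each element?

First element 3 is already 'sorted'
Insert 8: shifted 0 elements -> [3, 8, 31, 3, 33, 28]
Insert 31: shifted 0 elements -> [3, 8, 31, 3, 33, 28]
Insert 3: shifted 2 elements -> [3, 3, 8, 31, 33, 28]
Insert 33: shifted 0 elements -> [3, 3, 8, 31, 33, 28]
Insert 28: shifted 2 elements -> [3, 3, 8, 28, 31, 33]


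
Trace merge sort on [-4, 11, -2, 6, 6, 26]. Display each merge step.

Divide and conquer:
  Merge [11] + [-2] -> [-2, 11]
  Merge [-4] + [-2, 11] -> [-4, -2, 11]
  Merge [6] + [26] -> [6, 26]
  Merge [6] + [6, 26] -> [6, 6, 26]
  Merge [-4, -2, 11] + [6, 6, 26] -> [-4, -2, 6, 6, 11, 26]


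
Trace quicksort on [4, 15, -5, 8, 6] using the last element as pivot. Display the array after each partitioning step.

Partition 1: pivot=6 at index 2 -> [4, -5, 6, 8, 15]
Partition 2: pivot=-5 at index 0 -> [-5, 4, 6, 8, 15]
Partition 3: pivot=15 at index 4 -> [-5, 4, 6, 8, 15]


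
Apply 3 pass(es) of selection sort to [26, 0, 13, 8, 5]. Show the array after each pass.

Pass 1: Select minimum 0 at index 1, swap -> [0, 26, 13, 8, 5]
Pass 2: Select minimum 5 at index 4, swap -> [0, 5, 13, 8, 26]
Pass 3: Select minimum 8 at index 3, swap -> [0, 5, 8, 13, 26]


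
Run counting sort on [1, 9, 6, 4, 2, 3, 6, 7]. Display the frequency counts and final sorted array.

Count array: [0, 1, 1, 1, 1, 0, 2, 1, 0, 1]
(count[i] = number of elements equal to i)
Cumulative count: [0, 1, 2, 3, 4, 4, 6, 7, 7, 8]
Sorted: [1, 2, 3, 4, 6, 6, 7, 9]


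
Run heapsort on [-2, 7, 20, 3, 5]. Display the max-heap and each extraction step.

Build heap: [20, 7, -2, 3, 5]
Extract 20: [7, 5, -2, 3, 20]
Extract 7: [5, 3, -2, 7, 20]
Extract 5: [3, -2, 5, 7, 20]
Extract 3: [-2, 3, 5, 7, 20]


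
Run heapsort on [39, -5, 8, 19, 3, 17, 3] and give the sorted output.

Build heap: [39, 19, 17, -5, 3, 8, 3]
Extract 39: [19, 3, 17, -5, 3, 8, 39]
Extract 19: [17, 3, 8, -5, 3, 19, 39]
Extract 17: [8, 3, 3, -5, 17, 19, 39]
Extract 8: [3, -5, 3, 8, 17, 19, 39]
Extract 3: [3, -5, 3, 8, 17, 19, 39]
Extract 3: [-5, 3, 3, 8, 17, 19, 39]


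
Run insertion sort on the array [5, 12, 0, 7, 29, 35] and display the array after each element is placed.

First element 5 is already 'sorted'
Insert 12: shifted 0 elements -> [5, 12, 0, 7, 29, 35]
Insert 0: shifted 2 elements -> [0, 5, 12, 7, 29, 35]
Insert 7: shifted 1 elements -> [0, 5, 7, 12, 29, 35]
Insert 29: shifted 0 elements -> [0, 5, 7, 12, 29, 35]
Insert 35: shifted 0 elements -> [0, 5, 7, 12, 29, 35]


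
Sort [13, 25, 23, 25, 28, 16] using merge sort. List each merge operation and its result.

Divide and conquer:
  Merge [25] + [23] -> [23, 25]
  Merge [13] + [23, 25] -> [13, 23, 25]
  Merge [28] + [16] -> [16, 28]
  Merge [25] + [16, 28] -> [16, 25, 28]
  Merge [13, 23, 25] + [16, 25, 28] -> [13, 16, 23, 25, 25, 28]


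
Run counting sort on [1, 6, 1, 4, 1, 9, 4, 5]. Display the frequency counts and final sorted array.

Count array: [0, 3, 0, 0, 2, 1, 1, 0, 0, 1]
(count[i] = number of elements equal to i)
Cumulative count: [0, 3, 3, 3, 5, 6, 7, 7, 7, 8]
Sorted: [1, 1, 1, 4, 4, 5, 6, 9]


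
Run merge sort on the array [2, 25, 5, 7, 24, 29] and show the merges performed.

Divide and conquer:
  Merge [25] + [5] -> [5, 25]
  Merge [2] + [5, 25] -> [2, 5, 25]
  Merge [24] + [29] -> [24, 29]
  Merge [7] + [24, 29] -> [7, 24, 29]
  Merge [2, 5, 25] + [7, 24, 29] -> [2, 5, 7, 24, 25, 29]


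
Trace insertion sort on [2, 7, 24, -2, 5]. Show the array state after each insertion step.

First element 2 is already 'sorted'
Insert 7: shifted 0 elements -> [2, 7, 24, -2, 5]
Insert 24: shifted 0 elements -> [2, 7, 24, -2, 5]
Insert -2: shifted 3 elements -> [-2, 2, 7, 24, 5]
Insert 5: shifted 2 elements -> [-2, 2, 5, 7, 24]


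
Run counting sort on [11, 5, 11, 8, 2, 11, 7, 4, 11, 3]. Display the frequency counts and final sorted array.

Count array: [0, 0, 1, 1, 1, 1, 0, 1, 1, 0, 0, 4]
(count[i] = number of elements equal to i)
Cumulative count: [0, 0, 1, 2, 3, 4, 4, 5, 6, 6, 6, 10]
Sorted: [2, 3, 4, 5, 7, 8, 11, 11, 11, 11]


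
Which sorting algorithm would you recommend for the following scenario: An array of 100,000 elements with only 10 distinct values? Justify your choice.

Best choice: 3-way quicksort or Counting sort
Reason: 3-way (Dutch national flag) partitioning groups every copy of the pivot together, so with only d=10 distinct keys quicksort finishes in O(n log d) expected time, which is effectively linear; counting sort runs in O(n + k) where k is the size of the key range (not the number of distinct values), so it is linear when the 10 values are integers drawn from a small known range


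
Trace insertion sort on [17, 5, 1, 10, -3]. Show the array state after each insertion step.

First element 17 is already 'sorted'
Insert 5: shifted 1 elements -> [5, 17, 1, 10, -3]
Insert 1: shifted 2 elements -> [1, 5, 17, 10, -3]
Insert 10: shifted 1 elements -> [1, 5, 10, 17, -3]
Insert -3: shifted 4 elements -> [-3, 1, 5, 10, 17]


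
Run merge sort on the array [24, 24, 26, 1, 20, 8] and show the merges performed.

Divide and conquer:
  Merge [24] + [26] -> [24, 26]
  Merge [24] + [24, 26] -> [24, 24, 26]
  Merge [20] + [8] -> [8, 20]
  Merge [1] + [8, 20] -> [1, 8, 20]
  Merge [24, 24, 26] + [1, 8, 20] -> [1, 8, 20, 24, 24, 26]


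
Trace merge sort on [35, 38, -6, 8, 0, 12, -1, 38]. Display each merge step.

Divide and conquer:
  Merge [35] + [38] -> [35, 38]
  Merge [-6] + [8] -> [-6, 8]
  Merge [35, 38] + [-6, 8] -> [-6, 8, 35, 38]
  Merge [0] + [12] -> [0, 12]
  Merge [-1] + [38] -> [-1, 38]
  Merge [0, 12] + [-1, 38] -> [-1, 0, 12, 38]
  Merge [-6, 8, 35, 38] + [-1, 0, 12, 38] -> [-6, -1, 0, 8, 12, 35, 38, 38]


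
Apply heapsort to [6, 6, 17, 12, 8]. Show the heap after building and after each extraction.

Build heap: [17, 12, 6, 6, 8]
Extract 17: [12, 8, 6, 6, 17]
Extract 12: [8, 6, 6, 12, 17]
Extract 8: [6, 6, 8, 12, 17]
Extract 6: [6, 6, 8, 12, 17]


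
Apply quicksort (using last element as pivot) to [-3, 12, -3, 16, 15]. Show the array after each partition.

Partition 1: pivot=15 at index 3 -> [-3, 12, -3, 15, 16]
Partition 2: pivot=-3 at index 1 -> [-3, -3, 12, 15, 16]


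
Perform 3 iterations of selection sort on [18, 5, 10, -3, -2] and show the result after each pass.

Pass 1: Select minimum -3 at index 3, swap -> [-3, 5, 10, 18, -2]
Pass 2: Select minimum -2 at index 4, swap -> [-3, -2, 10, 18, 5]
Pass 3: Select minimum 5 at index 4, swap -> [-3, -2, 5, 18, 10]


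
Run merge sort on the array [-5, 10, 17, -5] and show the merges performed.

Divide and conquer:
  Merge [-5] + [10] -> [-5, 10]
  Merge [17] + [-5] -> [-5, 17]
  Merge [-5, 10] + [-5, 17] -> [-5, -5, 10, 17]


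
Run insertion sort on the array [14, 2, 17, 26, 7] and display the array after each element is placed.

First element 14 is already 'sorted'
Insert 2: shifted 1 elements -> [2, 14, 17, 26, 7]
Insert 17: shifted 0 elements -> [2, 14, 17, 26, 7]
Insert 26: shifted 0 elements -> [2, 14, 17, 26, 7]
Insert 7: shifted 3 elements -> [2, 7, 14, 17, 26]


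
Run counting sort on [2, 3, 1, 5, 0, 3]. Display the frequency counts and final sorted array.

Count array: [1, 1, 1, 2, 0, 1]
(count[i] = number of elements equal to i)
Cumulative count: [1, 2, 3, 5, 5, 6]
Sorted: [0, 1, 2, 3, 3, 5]


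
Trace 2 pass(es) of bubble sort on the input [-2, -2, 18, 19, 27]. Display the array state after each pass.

After pass 1: [-2, -2, 18, 19, 27] (0 swaps)
After pass 2: [-2, -2, 18, 19, 27] (0 swaps)
Total swaps: 0


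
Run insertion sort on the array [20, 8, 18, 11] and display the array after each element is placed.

First element 20 is already 'sorted'
Insert 8: shifted 1 elements -> [8, 20, 18, 11]
Insert 18: shifted 1 elements -> [8, 18, 20, 11]
Insert 11: shifted 2 elements -> [8, 11, 18, 20]


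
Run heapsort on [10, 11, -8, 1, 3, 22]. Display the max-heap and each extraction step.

Build heap: [22, 11, 10, 1, 3, -8]
Extract 22: [11, 3, 10, 1, -8, 22]
Extract 11: [10, 3, -8, 1, 11, 22]
Extract 10: [3, 1, -8, 10, 11, 22]
Extract 3: [1, -8, 3, 10, 11, 22]
Extract 1: [-8, 1, 3, 10, 11, 22]


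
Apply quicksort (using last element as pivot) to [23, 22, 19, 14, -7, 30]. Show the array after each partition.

Partition 1: pivot=30 at index 5 -> [23, 22, 19, 14, -7, 30]
Partition 2: pivot=-7 at index 0 -> [-7, 22, 19, 14, 23, 30]
Partition 3: pivot=23 at index 4 -> [-7, 22, 19, 14, 23, 30]
Partition 4: pivot=14 at index 1 -> [-7, 14, 19, 22, 23, 30]
Partition 5: pivot=22 at index 3 -> [-7, 14, 19, 22, 23, 30]


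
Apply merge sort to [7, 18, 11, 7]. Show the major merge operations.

Divide and conquer:
  Merge [7] + [18] -> [7, 18]
  Merge [11] + [7] -> [7, 11]
  Merge [7, 18] + [7, 11] -> [7, 7, 11, 18]


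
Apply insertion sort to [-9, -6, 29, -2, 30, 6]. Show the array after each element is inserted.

First element -9 is already 'sorted'
Insert -6: shifted 0 elements -> [-9, -6, 29, -2, 30, 6]
Insert 29: shifted 0 elements -> [-9, -6, 29, -2, 30, 6]
Insert -2: shifted 1 elements -> [-9, -6, -2, 29, 30, 6]
Insert 30: shifted 0 elements -> [-9, -6, -2, 29, 30, 6]
Insert 6: shifted 2 elements -> [-9, -6, -2, 6, 29, 30]


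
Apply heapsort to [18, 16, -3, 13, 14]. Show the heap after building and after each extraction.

Build heap: [18, 16, -3, 13, 14]
Extract 18: [16, 14, -3, 13, 18]
Extract 16: [14, 13, -3, 16, 18]
Extract 14: [13, -3, 14, 16, 18]
Extract 13: [-3, 13, 14, 16, 18]


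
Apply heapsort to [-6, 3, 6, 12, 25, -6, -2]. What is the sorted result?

Build heap: [25, 12, 6, -6, 3, -6, -2]
Extract 25: [12, 3, 6, -6, -2, -6, 25]
Extract 12: [6, 3, -6, -6, -2, 12, 25]
Extract 6: [3, -2, -6, -6, 6, 12, 25]
Extract 3: [-2, -6, -6, 3, 6, 12, 25]
Extract -2: [-6, -6, -2, 3, 6, 12, 25]
Extract -6: [-6, -6, -2, 3, 6, 12, 25]


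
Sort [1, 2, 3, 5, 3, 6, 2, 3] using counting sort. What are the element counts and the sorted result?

Count array: [0, 1, 2, 3, 0, 1, 1]
(count[i] = number of elements equal to i)
Cumulative count: [0, 1, 3, 6, 6, 7, 8]
Sorted: [1, 2, 2, 3, 3, 3, 5, 6]


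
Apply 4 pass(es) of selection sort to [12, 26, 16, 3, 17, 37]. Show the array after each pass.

Pass 1: Select minimum 3 at index 3, swap -> [3, 26, 16, 12, 17, 37]
Pass 2: Select minimum 12 at index 3, swap -> [3, 12, 16, 26, 17, 37]
Pass 3: Select minimum 16 at index 2, swap -> [3, 12, 16, 26, 17, 37]
Pass 4: Select minimum 17 at index 4, swap -> [3, 12, 16, 17, 26, 37]


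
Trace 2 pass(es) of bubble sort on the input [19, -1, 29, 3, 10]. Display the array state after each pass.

After pass 1: [-1, 19, 3, 10, 29] (3 swaps)
After pass 2: [-1, 3, 10, 19, 29] (2 swaps)
Total swaps: 5


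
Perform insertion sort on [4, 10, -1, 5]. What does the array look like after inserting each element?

First element 4 is already 'sorted'
Insert 10: shifted 0 elements -> [4, 10, -1, 5]
Insert -1: shifted 2 elements -> [-1, 4, 10, 5]
Insert 5: shifted 1 elements -> [-1, 4, 5, 10]


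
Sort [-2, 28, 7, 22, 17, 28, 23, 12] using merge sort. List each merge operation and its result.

Divide and conquer:
  Merge [-2] + [28] -> [-2, 28]
  Merge [7] + [22] -> [7, 22]
  Merge [-2, 28] + [7, 22] -> [-2, 7, 22, 28]
  Merge [17] + [28] -> [17, 28]
  Merge [23] + [12] -> [12, 23]
  Merge [17, 28] + [12, 23] -> [12, 17, 23, 28]
  Merge [-2, 7, 22, 28] + [12, 17, 23, 28] -> [-2, 7, 12, 17, 22, 23, 28, 28]


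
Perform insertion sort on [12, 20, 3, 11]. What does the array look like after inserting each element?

First element 12 is already 'sorted'
Insert 20: shifted 0 elements -> [12, 20, 3, 11]
Insert 3: shifted 2 elements -> [3, 12, 20, 11]
Insert 11: shifted 2 elements -> [3, 11, 12, 20]


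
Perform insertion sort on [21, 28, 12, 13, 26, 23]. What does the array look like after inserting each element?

First element 21 is already 'sorted'
Insert 28: shifted 0 elements -> [21, 28, 12, 13, 26, 23]
Insert 12: shifted 2 elements -> [12, 21, 28, 13, 26, 23]
Insert 13: shifted 2 elements -> [12, 13, 21, 28, 26, 23]
Insert 26: shifted 1 elements -> [12, 13, 21, 26, 28, 23]
Insert 23: shifted 2 elements -> [12, 13, 21, 23, 26, 28]


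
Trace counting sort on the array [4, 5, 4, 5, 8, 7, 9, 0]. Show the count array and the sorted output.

Count array: [1, 0, 0, 0, 2, 2, 0, 1, 1, 1]
(count[i] = number of elements equal to i)
Cumulative count: [1, 1, 1, 1, 3, 5, 5, 6, 7, 8]
Sorted: [0, 4, 4, 5, 5, 7, 8, 9]


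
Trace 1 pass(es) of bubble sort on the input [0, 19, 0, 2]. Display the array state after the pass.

After pass 1: [0, 0, 2, 19] (2 swaps)
Total swaps: 2


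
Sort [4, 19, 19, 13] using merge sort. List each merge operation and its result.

Divide and conquer:
  Merge [4] + [19] -> [4, 19]
  Merge [19] + [13] -> [13, 19]
  Merge [4, 19] + [13, 19] -> [4, 13, 19, 19]


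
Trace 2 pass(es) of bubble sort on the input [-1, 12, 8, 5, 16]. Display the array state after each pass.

After pass 1: [-1, 8, 5, 12, 16] (2 swaps)
After pass 2: [-1, 5, 8, 12, 16] (1 swaps)
Total swaps: 3


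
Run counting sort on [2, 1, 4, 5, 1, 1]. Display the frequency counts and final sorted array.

Count array: [0, 3, 1, 0, 1, 1]
(count[i] = number of elements equal to i)
Cumulative count: [0, 3, 4, 4, 5, 6]
Sorted: [1, 1, 1, 2, 4, 5]


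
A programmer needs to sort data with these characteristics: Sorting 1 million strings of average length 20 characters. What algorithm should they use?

Best choice: MSD radix sort or Mergesort
Reason: MSD radix sort is a non-comparison sort that buckets the strings by successive character positions, running in time proportional to the total number of characters examined rather than O(n log n) string comparisons; mergesort is a stable O(n log n)-comparison alternative that works for arbitrary variable-length keys


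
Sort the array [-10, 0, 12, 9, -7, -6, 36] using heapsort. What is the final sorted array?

Build heap: [36, 9, 12, 0, -7, -6, -10]
Extract 36: [12, 9, -6, 0, -7, -10, 36]
Extract 12: [9, 0, -6, -10, -7, 12, 36]
Extract 9: [0, -7, -6, -10, 9, 12, 36]
Extract 0: [-6, -7, -10, 0, 9, 12, 36]
Extract -6: [-7, -10, -6, 0, 9, 12, 36]
Extract -7: [-10, -7, -6, 0, 9, 12, 36]


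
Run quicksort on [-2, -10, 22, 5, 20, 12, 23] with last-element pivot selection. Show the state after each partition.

Partition 1: pivot=23 at index 6 -> [-2, -10, 22, 5, 20, 12, 23]
Partition 2: pivot=12 at index 3 -> [-2, -10, 5, 12, 20, 22, 23]
Partition 3: pivot=5 at index 2 -> [-2, -10, 5, 12, 20, 22, 23]
Partition 4: pivot=-10 at index 0 -> [-10, -2, 5, 12, 20, 22, 23]
Partition 5: pivot=22 at index 5 -> [-10, -2, 5, 12, 20, 22, 23]


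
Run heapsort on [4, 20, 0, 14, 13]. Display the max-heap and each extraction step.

Build heap: [20, 14, 0, 4, 13]
Extract 20: [14, 13, 0, 4, 20]
Extract 14: [13, 4, 0, 14, 20]
Extract 13: [4, 0, 13, 14, 20]
Extract 4: [0, 4, 13, 14, 20]


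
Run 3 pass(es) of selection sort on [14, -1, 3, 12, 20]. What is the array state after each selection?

Pass 1: Select minimum -1 at index 1, swap -> [-1, 14, 3, 12, 20]
Pass 2: Select minimum 3 at index 2, swap -> [-1, 3, 14, 12, 20]
Pass 3: Select minimum 12 at index 3, swap -> [-1, 3, 12, 14, 20]


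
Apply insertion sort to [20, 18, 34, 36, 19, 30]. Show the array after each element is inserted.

First element 20 is already 'sorted'
Insert 18: shifted 1 elements -> [18, 20, 34, 36, 19, 30]
Insert 34: shifted 0 elements -> [18, 20, 34, 36, 19, 30]
Insert 36: shifted 0 elements -> [18, 20, 34, 36, 19, 30]
Insert 19: shifted 3 elements -> [18, 19, 20, 34, 36, 30]
Insert 30: shifted 2 elements -> [18, 19, 20, 30, 34, 36]


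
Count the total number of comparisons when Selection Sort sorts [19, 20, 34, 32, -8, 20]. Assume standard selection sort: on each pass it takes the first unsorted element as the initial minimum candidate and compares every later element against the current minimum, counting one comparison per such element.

Pass 1: scan indices 1..5 for the minimum = 5 comparison(s); min is -8, place at index 0 -> [-8, 20, 34, 32, 19, 20]
Pass 2: scan indices 2..5 for the minimum = 4 comparison(s); min is 19, place at index 1 -> [-8, 19, 34, 32, 20, 20]
Pass 3: scan indices 3..5 for the minimum = 3 comparison(s); min is 20, place at index 2 -> [-8, 19, 20, 32, 34, 20]
Pass 4: scan indices 4..5 for the minimum = 2 comparison(s); min is 20, place at index 3 -> [-8, 19, 20, 20, 34, 32]
Pass 5: scan indices 5..5 for the minimum = 1 comparison(s); min is 32, place at index 4 -> [-8, 19, 20, 20, 32, 34]
Selection sort always scans the whole unsorted suffix, so the count is (n-1) + (n-2) + ... + 1 = n(n-1)/2 = 6*5/2 = 15 regardless of the input order.
Total comparisons: 5 + 4 + 3 + 2 + 1 = 15


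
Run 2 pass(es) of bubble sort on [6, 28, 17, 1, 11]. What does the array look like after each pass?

After pass 1: [6, 17, 1, 11, 28] (3 swaps)
After pass 2: [6, 1, 11, 17, 28] (2 swaps)
Total swaps: 5


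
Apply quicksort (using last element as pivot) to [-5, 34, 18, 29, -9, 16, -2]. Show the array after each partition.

Partition 1: pivot=-2 at index 2 -> [-5, -9, -2, 29, 34, 16, 18]
Partition 2: pivot=-9 at index 0 -> [-9, -5, -2, 29, 34, 16, 18]
Partition 3: pivot=18 at index 4 -> [-9, -5, -2, 16, 18, 29, 34]
Partition 4: pivot=34 at index 6 -> [-9, -5, -2, 16, 18, 29, 34]


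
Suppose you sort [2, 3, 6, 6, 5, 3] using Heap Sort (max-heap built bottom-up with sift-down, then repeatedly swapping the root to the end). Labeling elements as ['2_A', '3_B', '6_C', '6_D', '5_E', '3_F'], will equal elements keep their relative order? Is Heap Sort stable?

Trace Heap Sort on the labeled array (the key is the number; the letter only tracks identity):
  Build max-heap: [6_D, 5_E, 6_C, 3_B, 2_A, 3_F]
  Swap root 6_D to index 5, re-heapify first 5 -> [6_C, 5_E, 3_F, 3_B, 2_A, 6_D]
  Swap root 6_C to index 4, re-heapify first 4 -> [5_E, 3_B, 3_F, 2_A, 6_C, 6_D]
  Swap root 5_E to index 3, re-heapify first 3 -> [3_B, 2_A, 3_F, 5_E, 6_C, 6_D]
  Swap root 3_B to index 2, re-heapify first 2 -> [3_F, 2_A, 3_B, 5_E, 6_C, 6_D]
  Swap root 3_F to index 1, re-heapify first 1 -> [2_A, 3_F, 3_B, 5_E, 6_C, 6_D]
Final order: [2_A, 3_F, 3_B, 5_E, 6_C, 6_D]
Equal keys:
  value 3: originally 3_B, 3_F; after sorting 3_F, 3_B -> order changed
  value 6: originally 6_C, 6_D; after sorting 6_C, 6_D -> order preserved
Equal keys were reordered, so Heap Sort is not stable: heap construction and root-to-end swaps move elements without regard to the original order of equal keys. (One such input is enough; an unstable sort may happen to preserve order on other inputs, but it gives no guarantee.)
Answer: Not stable


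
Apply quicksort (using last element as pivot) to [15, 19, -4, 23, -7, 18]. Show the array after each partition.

Partition 1: pivot=18 at index 3 -> [15, -4, -7, 18, 19, 23]
Partition 2: pivot=-7 at index 0 -> [-7, -4, 15, 18, 19, 23]
Partition 3: pivot=15 at index 2 -> [-7, -4, 15, 18, 19, 23]
Partition 4: pivot=23 at index 5 -> [-7, -4, 15, 18, 19, 23]


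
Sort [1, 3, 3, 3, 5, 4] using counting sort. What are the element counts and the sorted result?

Count array: [0, 1, 0, 3, 1, 1]
(count[i] = number of elements equal to i)
Cumulative count: [0, 1, 1, 4, 5, 6]
Sorted: [1, 3, 3, 3, 4, 5]


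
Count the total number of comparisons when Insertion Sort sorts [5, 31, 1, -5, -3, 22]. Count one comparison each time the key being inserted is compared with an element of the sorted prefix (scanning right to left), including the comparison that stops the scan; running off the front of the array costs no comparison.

Insert 31: 5 <= 31 (stop) = 1 comparison(s) -> [5, 31, 1, -5, -3, 22]
Insert 1: 31 > 1 (shift), 5 > 1 (shift), reached front = 2 comparison(s) -> [1, 5, 31, -5, -3, 22]
Insert -5: 31 > -5 (shift), 5 > -5 (shift), 1 > -5 (shift), reached front = 3 comparison(s) -> [-5, 1, 5, 31, -3, 22]
Insert -3: 31 > -3 (shift), 5 > -3 (shift), 1 > -3 (shift), -5 <= -3 (stop) = 4 comparison(s) -> [-5, -3, 1, 5, 31, 22]
Insert 22: 31 > 22 (shift), 5 <= 22 (stop) = 2 comparison(s) -> [-5, -3, 1, 5, 22, 31]
Total comparisons: 1 + 2 + 3 + 4 + 2 = 12


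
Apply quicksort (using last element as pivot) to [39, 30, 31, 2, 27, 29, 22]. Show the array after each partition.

Partition 1: pivot=22 at index 1 -> [2, 22, 31, 39, 27, 29, 30]
Partition 2: pivot=30 at index 4 -> [2, 22, 27, 29, 30, 39, 31]
Partition 3: pivot=29 at index 3 -> [2, 22, 27, 29, 30, 39, 31]
Partition 4: pivot=31 at index 5 -> [2, 22, 27, 29, 30, 31, 39]


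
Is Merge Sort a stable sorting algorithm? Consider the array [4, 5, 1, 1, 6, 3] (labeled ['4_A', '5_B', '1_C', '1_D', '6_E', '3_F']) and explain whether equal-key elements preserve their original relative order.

Trace Merge Sort on the labeled array (the key is the number; the letter only tracks identity):
  Merge [5_B] + [1_C] -> [1_C, 5_B]
  Merge [4_A] + [1_C, 5_B] -> [1_C, 4_A, 5_B]
  Merge [6_E] + [3_F] -> [3_F, 6_E]
  Merge [1_D] + [3_F, 6_E] -> [1_D, 3_F, 6_E]
  Merge [1_C, 4_A, 5_B] + [1_D, 3_F, 6_E] -> [1_C, 1_D, 3_F, 4_A, 5_B, 6_E]
Final order: [1_C, 1_D, 3_F, 4_A, 5_B, 6_E]
Equal keys:
  value 1: originally 1_C, 1_D; after sorting 1_C, 1_D -> order preserved
All equal keys kept their original relative order. Merge Sort is stable: when the heads of the two halves are equal the merge takes from the left half first.
Answer: Stable


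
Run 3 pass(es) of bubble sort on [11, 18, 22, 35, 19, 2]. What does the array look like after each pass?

After pass 1: [11, 18, 22, 19, 2, 35] (2 swaps)
After pass 2: [11, 18, 19, 2, 22, 35] (2 swaps)
After pass 3: [11, 18, 2, 19, 22, 35] (1 swaps)
Total swaps: 5


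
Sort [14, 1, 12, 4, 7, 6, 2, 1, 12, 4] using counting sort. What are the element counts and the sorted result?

Count array: [0, 2, 1, 0, 2, 0, 1, 1, 0, 0, 0, 0, 2, 0, 1]
(count[i] = number of elements equal to i)
Cumulative count: [0, 2, 3, 3, 5, 5, 6, 7, 7, 7, 7, 7, 9, 9, 10]
Sorted: [1, 1, 2, 4, 4, 6, 7, 12, 12, 14]


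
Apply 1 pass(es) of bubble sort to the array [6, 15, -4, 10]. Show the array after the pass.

After pass 1: [6, -4, 10, 15] (2 swaps)
Total swaps: 2


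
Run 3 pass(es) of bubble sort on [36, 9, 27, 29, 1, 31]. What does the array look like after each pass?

After pass 1: [9, 27, 29, 1, 31, 36] (5 swaps)
After pass 2: [9, 27, 1, 29, 31, 36] (1 swaps)
After pass 3: [9, 1, 27, 29, 31, 36] (1 swaps)
Total swaps: 7


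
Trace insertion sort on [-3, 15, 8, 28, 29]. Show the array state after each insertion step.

First element -3 is already 'sorted'
Insert 15: shifted 0 elements -> [-3, 15, 8, 28, 29]
Insert 8: shifted 1 elements -> [-3, 8, 15, 28, 29]
Insert 28: shifted 0 elements -> [-3, 8, 15, 28, 29]
Insert 29: shifted 0 elements -> [-3, 8, 15, 28, 29]


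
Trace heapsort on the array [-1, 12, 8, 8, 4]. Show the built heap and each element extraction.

Build heap: [12, 8, 8, -1, 4]
Extract 12: [8, 4, 8, -1, 12]
Extract 8: [8, 4, -1, 8, 12]
Extract 8: [4, -1, 8, 8, 12]
Extract 4: [-1, 4, 8, 8, 12]


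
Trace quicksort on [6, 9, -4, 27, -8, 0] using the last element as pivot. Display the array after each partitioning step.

Partition 1: pivot=0 at index 2 -> [-4, -8, 0, 27, 9, 6]
Partition 2: pivot=-8 at index 0 -> [-8, -4, 0, 27, 9, 6]
Partition 3: pivot=6 at index 3 -> [-8, -4, 0, 6, 9, 27]
Partition 4: pivot=27 at index 5 -> [-8, -4, 0, 6, 9, 27]


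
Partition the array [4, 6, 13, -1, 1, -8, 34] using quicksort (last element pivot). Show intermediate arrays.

Partition 1: pivot=34 at index 6 -> [4, 6, 13, -1, 1, -8, 34]
Partition 2: pivot=-8 at index 0 -> [-8, 6, 13, -1, 1, 4, 34]
Partition 3: pivot=4 at index 3 -> [-8, -1, 1, 4, 13, 6, 34]
Partition 4: pivot=1 at index 2 -> [-8, -1, 1, 4, 13, 6, 34]
Partition 5: pivot=6 at index 4 -> [-8, -1, 1, 4, 6, 13, 34]


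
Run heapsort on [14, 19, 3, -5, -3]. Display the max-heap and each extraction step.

Build heap: [19, 14, 3, -5, -3]
Extract 19: [14, -3, 3, -5, 19]
Extract 14: [3, -3, -5, 14, 19]
Extract 3: [-3, -5, 3, 14, 19]
Extract -3: [-5, -3, 3, 14, 19]


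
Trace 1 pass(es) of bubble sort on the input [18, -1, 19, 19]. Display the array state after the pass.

After pass 1: [-1, 18, 19, 19] (1 swaps)
Total swaps: 1


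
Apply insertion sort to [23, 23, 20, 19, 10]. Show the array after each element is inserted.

First element 23 is already 'sorted'
Insert 23: shifted 0 elements -> [23, 23, 20, 19, 10]
Insert 20: shifted 2 elements -> [20, 23, 23, 19, 10]
Insert 19: shifted 3 elements -> [19, 20, 23, 23, 10]
Insert 10: shifted 4 elements -> [10, 19, 20, 23, 23]


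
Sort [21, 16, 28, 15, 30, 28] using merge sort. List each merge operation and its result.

Divide and conquer:
  Merge [16] + [28] -> [16, 28]
  Merge [21] + [16, 28] -> [16, 21, 28]
  Merge [30] + [28] -> [28, 30]
  Merge [15] + [28, 30] -> [15, 28, 30]
  Merge [16, 21, 28] + [15, 28, 30] -> [15, 16, 21, 28, 28, 30]


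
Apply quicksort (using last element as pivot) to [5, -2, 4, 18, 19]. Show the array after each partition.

Partition 1: pivot=19 at index 4 -> [5, -2, 4, 18, 19]
Partition 2: pivot=18 at index 3 -> [5, -2, 4, 18, 19]
Partition 3: pivot=4 at index 1 -> [-2, 4, 5, 18, 19]


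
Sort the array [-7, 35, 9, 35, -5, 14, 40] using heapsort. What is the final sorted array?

Build heap: [40, 35, 14, 35, -5, -7, 9]
Extract 40: [35, 35, 14, 9, -5, -7, 40]
Extract 35: [35, 9, 14, -7, -5, 35, 40]
Extract 35: [14, 9, -5, -7, 35, 35, 40]
Extract 14: [9, -7, -5, 14, 35, 35, 40]
Extract 9: [-5, -7, 9, 14, 35, 35, 40]
Extract -5: [-7, -5, 9, 14, 35, 35, 40]


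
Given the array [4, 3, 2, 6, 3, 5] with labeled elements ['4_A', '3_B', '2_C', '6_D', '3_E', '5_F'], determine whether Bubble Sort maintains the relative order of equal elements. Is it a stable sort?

Trace Bubble Sort on the labeled array (the key is the number; the letter only tracks identity):
  After pass 1: [3_B, 2_C, 4_A, 3_E, 5_F, 6_D]
  After pass 2: [2_C, 3_B, 3_E, 4_A, 5_F, 6_D]
  After pass 3: [2_C, 3_B, 3_E, 4_A, 5_F, 6_D] (no swaps, done)
Final order: [2_C, 3_B, 3_E, 4_A, 5_F, 6_D]
Equal keys:
  value 3: originally 3_B, 3_E; after sorting 3_B, 3_E -> order preserved
All equal keys kept their original relative order. Bubble Sort is stable: it only swaps adjacent elements when the left one is strictly greater, so equal keys never move past each other.
Answer: Stable


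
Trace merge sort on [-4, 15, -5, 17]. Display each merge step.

Divide and conquer:
  Merge [-4] + [15] -> [-4, 15]
  Merge [-5] + [17] -> [-5, 17]
  Merge [-4, 15] + [-5, 17] -> [-5, -4, 15, 17]


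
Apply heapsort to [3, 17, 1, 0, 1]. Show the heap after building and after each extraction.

Build heap: [17, 3, 1, 0, 1]
Extract 17: [3, 1, 1, 0, 17]
Extract 3: [1, 0, 1, 3, 17]
Extract 1: [1, 0, 1, 3, 17]
Extract 1: [0, 1, 1, 3, 17]


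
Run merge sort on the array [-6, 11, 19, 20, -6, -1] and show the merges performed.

Divide and conquer:
  Merge [11] + [19] -> [11, 19]
  Merge [-6] + [11, 19] -> [-6, 11, 19]
  Merge [-6] + [-1] -> [-6, -1]
  Merge [20] + [-6, -1] -> [-6, -1, 20]
  Merge [-6, 11, 19] + [-6, -1, 20] -> [-6, -6, -1, 11, 19, 20]


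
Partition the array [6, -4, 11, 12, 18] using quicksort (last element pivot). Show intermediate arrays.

Partition 1: pivot=18 at index 4 -> [6, -4, 11, 12, 18]
Partition 2: pivot=12 at index 3 -> [6, -4, 11, 12, 18]
Partition 3: pivot=11 at index 2 -> [6, -4, 11, 12, 18]
Partition 4: pivot=-4 at index 0 -> [-4, 6, 11, 12, 18]


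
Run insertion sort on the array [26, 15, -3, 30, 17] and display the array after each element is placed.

First element 26 is already 'sorted'
Insert 15: shifted 1 elements -> [15, 26, -3, 30, 17]
Insert -3: shifted 2 elements -> [-3, 15, 26, 30, 17]
Insert 30: shifted 0 elements -> [-3, 15, 26, 30, 17]
Insert 17: shifted 2 elements -> [-3, 15, 17, 26, 30]


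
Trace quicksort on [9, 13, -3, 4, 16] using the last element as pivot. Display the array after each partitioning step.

Partition 1: pivot=16 at index 4 -> [9, 13, -3, 4, 16]
Partition 2: pivot=4 at index 1 -> [-3, 4, 9, 13, 16]
Partition 3: pivot=13 at index 3 -> [-3, 4, 9, 13, 16]


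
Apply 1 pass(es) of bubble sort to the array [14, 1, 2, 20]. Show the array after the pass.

After pass 1: [1, 2, 14, 20] (2 swaps)
Total swaps: 2


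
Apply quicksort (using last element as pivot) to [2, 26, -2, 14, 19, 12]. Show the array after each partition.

Partition 1: pivot=12 at index 2 -> [2, -2, 12, 14, 19, 26]
Partition 2: pivot=-2 at index 0 -> [-2, 2, 12, 14, 19, 26]
Partition 3: pivot=26 at index 5 -> [-2, 2, 12, 14, 19, 26]
Partition 4: pivot=19 at index 4 -> [-2, 2, 12, 14, 19, 26]


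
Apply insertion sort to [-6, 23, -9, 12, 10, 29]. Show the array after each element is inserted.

First element -6 is already 'sorted'
Insert 23: shifted 0 elements -> [-6, 23, -9, 12, 10, 29]
Insert -9: shifted 2 elements -> [-9, -6, 23, 12, 10, 29]
Insert 12: shifted 1 elements -> [-9, -6, 12, 23, 10, 29]
Insert 10: shifted 2 elements -> [-9, -6, 10, 12, 23, 29]
Insert 29: shifted 0 elements -> [-9, -6, 10, 12, 23, 29]


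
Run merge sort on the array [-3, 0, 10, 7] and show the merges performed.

Divide and conquer:
  Merge [-3] + [0] -> [-3, 0]
  Merge [10] + [7] -> [7, 10]
  Merge [-3, 0] + [7, 10] -> [-3, 0, 7, 10]


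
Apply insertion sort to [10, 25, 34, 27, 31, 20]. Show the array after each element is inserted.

First element 10 is already 'sorted'
Insert 25: shifted 0 elements -> [10, 25, 34, 27, 31, 20]
Insert 34: shifted 0 elements -> [10, 25, 34, 27, 31, 20]
Insert 27: shifted 1 elements -> [10, 25, 27, 34, 31, 20]
Insert 31: shifted 1 elements -> [10, 25, 27, 31, 34, 20]
Insert 20: shifted 4 elements -> [10, 20, 25, 27, 31, 34]


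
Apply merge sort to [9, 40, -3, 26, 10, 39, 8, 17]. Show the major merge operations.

Divide and conquer:
  Merge [9] + [40] -> [9, 40]
  Merge [-3] + [26] -> [-3, 26]
  Merge [9, 40] + [-3, 26] -> [-3, 9, 26, 40]
  Merge [10] + [39] -> [10, 39]
  Merge [8] + [17] -> [8, 17]
  Merge [10, 39] + [8, 17] -> [8, 10, 17, 39]
  Merge [-3, 9, 26, 40] + [8, 10, 17, 39] -> [-3, 8, 9, 10, 17, 26, 39, 40]


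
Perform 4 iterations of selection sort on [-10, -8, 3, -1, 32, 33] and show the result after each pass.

Pass 1: Select minimum -10 at index 0, swap -> [-10, -8, 3, -1, 32, 33]
Pass 2: Select minimum -8 at index 1, swap -> [-10, -8, 3, -1, 32, 33]
Pass 3: Select minimum -1 at index 3, swap -> [-10, -8, -1, 3, 32, 33]
Pass 4: Select minimum 3 at index 3, swap -> [-10, -8, -1, 3, 32, 33]


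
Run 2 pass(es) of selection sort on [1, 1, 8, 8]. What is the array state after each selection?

Pass 1: Select minimum 1 at index 0, swap -> [1, 1, 8, 8]
Pass 2: Select minimum 1 at index 1, swap -> [1, 1, 8, 8]


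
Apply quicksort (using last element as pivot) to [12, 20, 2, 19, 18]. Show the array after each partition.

Partition 1: pivot=18 at index 2 -> [12, 2, 18, 19, 20]
Partition 2: pivot=2 at index 0 -> [2, 12, 18, 19, 20]
Partition 3: pivot=20 at index 4 -> [2, 12, 18, 19, 20]


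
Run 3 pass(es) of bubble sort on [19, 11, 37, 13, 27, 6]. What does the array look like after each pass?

After pass 1: [11, 19, 13, 27, 6, 37] (4 swaps)
After pass 2: [11, 13, 19, 6, 27, 37] (2 swaps)
After pass 3: [11, 13, 6, 19, 27, 37] (1 swaps)
Total swaps: 7


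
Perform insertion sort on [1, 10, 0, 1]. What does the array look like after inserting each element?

First element 1 is already 'sorted'
Insert 10: shifted 0 elements -> [1, 10, 0, 1]
Insert 0: shifted 2 elements -> [0, 1, 10, 1]
Insert 1: shifted 1 elements -> [0, 1, 1, 10]


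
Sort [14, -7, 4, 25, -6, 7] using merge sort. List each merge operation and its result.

Divide and conquer:
  Merge [-7] + [4] -> [-7, 4]
  Merge [14] + [-7, 4] -> [-7, 4, 14]
  Merge [-6] + [7] -> [-6, 7]
  Merge [25] + [-6, 7] -> [-6, 7, 25]
  Merge [-7, 4, 14] + [-6, 7, 25] -> [-7, -6, 4, 7, 14, 25]


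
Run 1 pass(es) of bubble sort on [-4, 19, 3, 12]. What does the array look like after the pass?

After pass 1: [-4, 3, 12, 19] (2 swaps)
Total swaps: 2


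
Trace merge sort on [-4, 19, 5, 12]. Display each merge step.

Divide and conquer:
  Merge [-4] + [19] -> [-4, 19]
  Merge [5] + [12] -> [5, 12]
  Merge [-4, 19] + [5, 12] -> [-4, 5, 12, 19]


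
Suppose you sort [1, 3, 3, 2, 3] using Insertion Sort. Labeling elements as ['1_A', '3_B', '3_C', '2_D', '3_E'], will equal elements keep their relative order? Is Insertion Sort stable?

Trace Insertion Sort on the labeled array (the key is the number; the letter only tracks identity):
  Insert 3_B at index 1: [1_A, 3_B, 3_C, 2_D, 3_E]
  Insert 3_C at index 2: [1_A, 3_B, 3_C, 2_D, 3_E]
  Insert 2_D at index 1: [1_A, 2_D, 3_B, 3_C, 3_E]
  Insert 3_E at index 4: [1_A, 2_D, 3_B, 3_C, 3_E]
Final order: [1_A, 2_D, 3_B, 3_C, 3_E]
Equal keys:
  value 3: originally 3_B, 3_C, 3_E; after sorting 3_B, 3_C, 3_E -> order preserved
All equal keys kept their original relative order. Insertion Sort is stable: elements are shifted only while they are strictly greater than the key, so a key is inserted after any equal elements already placed.
Answer: Stable


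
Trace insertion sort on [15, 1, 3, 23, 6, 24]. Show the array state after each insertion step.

First element 15 is already 'sorted'
Insert 1: shifted 1 elements -> [1, 15, 3, 23, 6, 24]
Insert 3: shifted 1 elements -> [1, 3, 15, 23, 6, 24]
Insert 23: shifted 0 elements -> [1, 3, 15, 23, 6, 24]
Insert 6: shifted 2 elements -> [1, 3, 6, 15, 23, 24]
Insert 24: shifted 0 elements -> [1, 3, 6, 15, 23, 24]
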